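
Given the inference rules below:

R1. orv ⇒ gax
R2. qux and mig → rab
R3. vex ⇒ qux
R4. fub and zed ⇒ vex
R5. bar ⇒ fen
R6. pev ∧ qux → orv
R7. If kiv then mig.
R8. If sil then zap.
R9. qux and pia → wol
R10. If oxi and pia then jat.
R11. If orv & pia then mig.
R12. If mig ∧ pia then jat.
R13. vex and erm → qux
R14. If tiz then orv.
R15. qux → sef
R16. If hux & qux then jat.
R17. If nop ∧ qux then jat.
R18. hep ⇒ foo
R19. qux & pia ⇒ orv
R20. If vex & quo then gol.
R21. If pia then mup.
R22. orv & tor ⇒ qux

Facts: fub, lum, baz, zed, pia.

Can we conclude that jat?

vex  (by R4: fub, zed)
qux  (by R3: vex)
orv  (by R19: qux, pia)
mig  (by R11: orv, pia)
jat  (by R12: mig, pia)

Yes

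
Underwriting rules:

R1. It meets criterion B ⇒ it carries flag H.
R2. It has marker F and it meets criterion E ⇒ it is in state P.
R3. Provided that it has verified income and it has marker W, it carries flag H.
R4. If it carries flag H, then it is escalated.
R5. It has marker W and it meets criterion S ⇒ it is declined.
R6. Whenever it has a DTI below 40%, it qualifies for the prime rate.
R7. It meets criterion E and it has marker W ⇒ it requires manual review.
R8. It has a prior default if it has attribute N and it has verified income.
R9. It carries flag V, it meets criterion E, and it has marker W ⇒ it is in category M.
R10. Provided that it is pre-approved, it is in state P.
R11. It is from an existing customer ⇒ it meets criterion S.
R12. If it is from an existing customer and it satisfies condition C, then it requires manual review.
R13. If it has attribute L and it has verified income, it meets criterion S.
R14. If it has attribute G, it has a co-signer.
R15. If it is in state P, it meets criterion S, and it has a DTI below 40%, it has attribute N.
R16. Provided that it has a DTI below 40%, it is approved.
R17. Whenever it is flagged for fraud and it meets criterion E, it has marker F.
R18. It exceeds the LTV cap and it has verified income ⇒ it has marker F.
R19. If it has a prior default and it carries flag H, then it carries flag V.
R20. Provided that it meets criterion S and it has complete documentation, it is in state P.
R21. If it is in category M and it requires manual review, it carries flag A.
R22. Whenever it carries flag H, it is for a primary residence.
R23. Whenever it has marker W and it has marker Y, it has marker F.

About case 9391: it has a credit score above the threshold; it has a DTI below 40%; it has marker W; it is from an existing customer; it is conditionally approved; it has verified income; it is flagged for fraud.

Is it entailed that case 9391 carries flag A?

No

Forward chaining from the given facts derives: carries flag H, is escalated, qualifies for the prime rate, meets criterion S, is approved, is for a primary residence, is declined.
The only rule concluding "it carries flag A" is R21, which needs "it is in category M"; that is never established.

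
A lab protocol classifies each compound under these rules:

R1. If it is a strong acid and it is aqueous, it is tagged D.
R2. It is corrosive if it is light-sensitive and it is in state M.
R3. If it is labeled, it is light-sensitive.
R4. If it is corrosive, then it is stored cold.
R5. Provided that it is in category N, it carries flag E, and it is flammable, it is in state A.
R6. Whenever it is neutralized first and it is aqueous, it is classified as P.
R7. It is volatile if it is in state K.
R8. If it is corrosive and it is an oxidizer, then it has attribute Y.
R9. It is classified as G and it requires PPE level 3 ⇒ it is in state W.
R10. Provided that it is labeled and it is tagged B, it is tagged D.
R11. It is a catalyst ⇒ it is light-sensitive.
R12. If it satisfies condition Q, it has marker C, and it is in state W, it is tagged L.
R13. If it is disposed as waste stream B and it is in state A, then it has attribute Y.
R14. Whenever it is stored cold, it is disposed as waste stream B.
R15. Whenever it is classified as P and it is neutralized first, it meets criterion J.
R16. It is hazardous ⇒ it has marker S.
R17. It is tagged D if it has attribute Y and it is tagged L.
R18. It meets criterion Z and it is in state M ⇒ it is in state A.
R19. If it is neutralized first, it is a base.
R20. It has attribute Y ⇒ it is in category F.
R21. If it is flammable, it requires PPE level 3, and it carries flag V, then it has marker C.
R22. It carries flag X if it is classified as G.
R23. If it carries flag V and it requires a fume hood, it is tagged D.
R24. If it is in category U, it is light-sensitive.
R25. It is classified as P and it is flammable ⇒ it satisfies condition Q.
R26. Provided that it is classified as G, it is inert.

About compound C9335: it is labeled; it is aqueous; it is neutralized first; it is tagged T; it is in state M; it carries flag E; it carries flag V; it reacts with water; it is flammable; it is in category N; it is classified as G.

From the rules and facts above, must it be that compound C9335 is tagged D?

No

Forward chaining from the given facts derives: is light-sensitive, is in state A, is classified as P, meets criterion J, is a base, carries flag X, satisfies condition Q, is inert, is corrosive, is stored cold, is disposed as waste stream B, has attribute Y, is in category F.
Rules concluding "it is tagged D": R1 needs "it is a strong acid"; R10 needs "it is tagged B"; R17 needs "it is tagged L"; R23 needs "it requires a fume hood" — none of these are established.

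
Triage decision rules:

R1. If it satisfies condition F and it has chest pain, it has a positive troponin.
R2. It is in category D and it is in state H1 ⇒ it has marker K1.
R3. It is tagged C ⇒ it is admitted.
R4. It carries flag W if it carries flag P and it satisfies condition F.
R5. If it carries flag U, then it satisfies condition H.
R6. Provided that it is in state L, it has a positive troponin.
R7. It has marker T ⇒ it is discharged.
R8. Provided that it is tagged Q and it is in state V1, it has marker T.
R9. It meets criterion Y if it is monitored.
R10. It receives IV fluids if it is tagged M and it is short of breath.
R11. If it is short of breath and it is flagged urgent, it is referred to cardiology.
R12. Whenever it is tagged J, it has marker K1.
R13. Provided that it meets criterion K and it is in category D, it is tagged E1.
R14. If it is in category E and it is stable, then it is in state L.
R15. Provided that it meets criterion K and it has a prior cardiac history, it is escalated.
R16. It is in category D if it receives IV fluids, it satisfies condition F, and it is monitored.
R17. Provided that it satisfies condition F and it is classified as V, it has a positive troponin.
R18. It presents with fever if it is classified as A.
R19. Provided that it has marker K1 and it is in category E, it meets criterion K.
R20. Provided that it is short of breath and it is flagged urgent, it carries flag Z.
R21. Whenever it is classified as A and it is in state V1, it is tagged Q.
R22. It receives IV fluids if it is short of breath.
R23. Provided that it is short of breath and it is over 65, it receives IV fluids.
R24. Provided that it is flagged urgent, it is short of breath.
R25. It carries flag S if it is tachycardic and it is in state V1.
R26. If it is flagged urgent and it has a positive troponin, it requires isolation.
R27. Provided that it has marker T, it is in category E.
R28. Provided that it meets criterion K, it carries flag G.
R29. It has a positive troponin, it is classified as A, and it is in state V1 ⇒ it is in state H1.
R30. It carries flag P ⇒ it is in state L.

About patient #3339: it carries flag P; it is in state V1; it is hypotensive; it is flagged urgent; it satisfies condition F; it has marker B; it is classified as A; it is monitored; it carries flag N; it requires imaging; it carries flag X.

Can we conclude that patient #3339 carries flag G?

Yes

By R21 (it is classified as A, it is in state V1): it is tagged Q.
By R24 (it is flagged urgent): it is short of breath.
By R30 (it carries flag P): it is in state L.
By R6 (it is in state L): it has a positive troponin.
By R8 (it is tagged Q, it is in state V1): it has marker T.
By R22 (it is short of breath): it receives IV fluids.
By R27 (it has marker T): it is in category E.
By R29 (it has a positive troponin, it is classified as A, it is in state V1): it is in state H1.
By R16 (it receives IV fluids, it satisfies condition F, it is monitored): it is in category D.
By R2 (it is in category D, it is in state H1): it has marker K1.
By R19 (it has marker K1, it is in category E): it meets criterion K.
By R28 (it meets criterion K): it carries flag G.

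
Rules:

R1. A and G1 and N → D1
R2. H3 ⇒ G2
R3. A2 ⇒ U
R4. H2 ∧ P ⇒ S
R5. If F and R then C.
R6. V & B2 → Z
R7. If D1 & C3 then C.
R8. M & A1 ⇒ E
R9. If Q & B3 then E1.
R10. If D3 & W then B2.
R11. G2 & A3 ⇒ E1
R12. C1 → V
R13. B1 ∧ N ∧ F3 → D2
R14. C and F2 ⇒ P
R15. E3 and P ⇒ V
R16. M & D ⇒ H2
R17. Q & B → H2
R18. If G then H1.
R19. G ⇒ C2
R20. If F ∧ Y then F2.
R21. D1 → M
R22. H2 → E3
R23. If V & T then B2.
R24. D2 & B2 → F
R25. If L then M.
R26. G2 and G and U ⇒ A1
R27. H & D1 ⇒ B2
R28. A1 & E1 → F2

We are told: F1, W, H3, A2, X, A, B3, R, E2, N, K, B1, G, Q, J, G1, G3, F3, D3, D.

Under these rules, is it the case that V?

D1  (by R1: A, G1, N)
G2  (by R2: H3)
U  (by R3: A2)
E1  (by R9: Q, B3)
B2  (by R10: D3, W)
D2  (by R13: B1, N, F3)
M  (by R21: D1)
F  (by R24: D2, B2)
A1  (by R26: G2, G, U)
F2  (by R28: A1, E1)
C  (by R5: F, R)
P  (by R14: C, F2)
H2  (by R16: M, D)
E3  (by R22: H2)
V  (by R15: E3, P)

Yes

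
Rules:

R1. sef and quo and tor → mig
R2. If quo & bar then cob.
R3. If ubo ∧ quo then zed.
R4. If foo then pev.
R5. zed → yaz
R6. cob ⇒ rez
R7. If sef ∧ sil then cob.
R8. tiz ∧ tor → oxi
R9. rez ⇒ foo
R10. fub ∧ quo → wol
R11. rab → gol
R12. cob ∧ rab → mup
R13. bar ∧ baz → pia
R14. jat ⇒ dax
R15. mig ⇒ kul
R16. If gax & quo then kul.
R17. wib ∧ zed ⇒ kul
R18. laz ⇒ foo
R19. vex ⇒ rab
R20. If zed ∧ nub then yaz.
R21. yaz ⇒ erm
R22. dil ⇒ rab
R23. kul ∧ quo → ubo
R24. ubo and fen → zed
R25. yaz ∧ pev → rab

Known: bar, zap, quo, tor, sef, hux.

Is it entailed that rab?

Yes

mig  (by R1: sef, quo, tor)
cob  (by R2: quo, bar)
rez  (by R6: cob)
foo  (by R9: rez)
kul  (by R15: mig)
ubo  (by R23: kul, quo)
zed  (by R3: ubo, quo)
pev  (by R4: foo)
yaz  (by R5: zed)
rab  (by R25: yaz, pev)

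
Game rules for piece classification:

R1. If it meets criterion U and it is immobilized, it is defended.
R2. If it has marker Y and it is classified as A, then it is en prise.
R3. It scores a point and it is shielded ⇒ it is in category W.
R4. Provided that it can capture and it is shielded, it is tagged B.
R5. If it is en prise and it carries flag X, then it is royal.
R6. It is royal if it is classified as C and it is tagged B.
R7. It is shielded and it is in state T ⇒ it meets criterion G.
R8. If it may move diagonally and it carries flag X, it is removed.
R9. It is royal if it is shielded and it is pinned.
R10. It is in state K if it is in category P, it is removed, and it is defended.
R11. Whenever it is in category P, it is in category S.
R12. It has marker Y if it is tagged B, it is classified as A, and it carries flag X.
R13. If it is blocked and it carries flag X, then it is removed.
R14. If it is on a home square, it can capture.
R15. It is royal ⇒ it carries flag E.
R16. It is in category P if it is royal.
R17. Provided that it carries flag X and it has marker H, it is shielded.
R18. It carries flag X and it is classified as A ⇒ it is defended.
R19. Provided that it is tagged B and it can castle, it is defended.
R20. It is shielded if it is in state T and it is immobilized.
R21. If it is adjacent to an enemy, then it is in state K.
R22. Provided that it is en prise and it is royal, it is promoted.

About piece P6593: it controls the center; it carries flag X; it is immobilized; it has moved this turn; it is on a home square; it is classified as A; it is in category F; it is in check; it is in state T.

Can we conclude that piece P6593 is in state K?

No

Forward chaining from the given facts derives: can capture, is defended, is shielded, is tagged B, meets criterion G, has marker Y, is en prise, is royal, carries flag E, is in category P, is promoted, is in category S.
Rules concluding "it is in state K": R10 needs "it is removed"; R21 needs "it is adjacent to an enemy" — none of these are established.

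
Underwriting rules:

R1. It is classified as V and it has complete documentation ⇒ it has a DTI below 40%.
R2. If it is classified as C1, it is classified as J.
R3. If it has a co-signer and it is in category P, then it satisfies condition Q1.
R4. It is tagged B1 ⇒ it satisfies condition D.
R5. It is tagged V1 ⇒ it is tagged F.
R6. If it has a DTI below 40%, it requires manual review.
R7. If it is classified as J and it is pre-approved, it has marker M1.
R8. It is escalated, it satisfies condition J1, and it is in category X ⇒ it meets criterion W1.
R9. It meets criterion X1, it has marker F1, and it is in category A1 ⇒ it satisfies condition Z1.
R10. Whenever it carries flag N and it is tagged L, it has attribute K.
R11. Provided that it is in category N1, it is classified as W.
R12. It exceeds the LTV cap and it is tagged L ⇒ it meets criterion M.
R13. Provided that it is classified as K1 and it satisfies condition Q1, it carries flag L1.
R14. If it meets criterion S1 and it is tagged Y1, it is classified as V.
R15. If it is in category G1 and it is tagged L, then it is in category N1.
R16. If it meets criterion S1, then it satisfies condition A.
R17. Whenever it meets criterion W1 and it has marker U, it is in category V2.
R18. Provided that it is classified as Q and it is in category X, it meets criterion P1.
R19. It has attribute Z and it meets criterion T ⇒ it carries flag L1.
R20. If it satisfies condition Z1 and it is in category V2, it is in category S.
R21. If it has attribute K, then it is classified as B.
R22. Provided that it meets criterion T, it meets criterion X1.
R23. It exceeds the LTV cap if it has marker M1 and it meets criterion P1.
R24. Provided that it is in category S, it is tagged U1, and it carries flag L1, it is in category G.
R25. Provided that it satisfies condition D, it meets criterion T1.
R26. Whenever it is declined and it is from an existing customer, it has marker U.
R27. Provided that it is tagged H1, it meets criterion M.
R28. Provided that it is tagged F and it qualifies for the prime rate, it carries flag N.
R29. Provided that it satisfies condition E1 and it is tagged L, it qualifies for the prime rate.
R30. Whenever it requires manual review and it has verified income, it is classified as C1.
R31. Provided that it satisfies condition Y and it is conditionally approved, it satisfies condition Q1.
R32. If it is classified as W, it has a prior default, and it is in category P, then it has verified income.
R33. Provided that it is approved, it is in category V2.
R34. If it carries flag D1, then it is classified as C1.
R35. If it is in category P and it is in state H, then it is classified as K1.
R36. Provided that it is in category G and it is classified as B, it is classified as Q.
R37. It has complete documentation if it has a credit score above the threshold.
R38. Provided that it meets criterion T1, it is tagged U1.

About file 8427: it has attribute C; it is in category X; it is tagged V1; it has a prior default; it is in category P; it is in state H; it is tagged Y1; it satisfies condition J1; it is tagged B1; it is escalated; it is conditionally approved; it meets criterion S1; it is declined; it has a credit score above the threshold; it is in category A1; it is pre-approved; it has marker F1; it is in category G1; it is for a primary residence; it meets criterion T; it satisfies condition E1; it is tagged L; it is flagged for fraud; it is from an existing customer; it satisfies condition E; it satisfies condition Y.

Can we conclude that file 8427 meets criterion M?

Yes

By R4 (it is tagged B1): it satisfies condition D.
By R5 (it is tagged V1): it is tagged F.
By R8 (it is escalated, it satisfies condition J1, it is in category X): it meets criterion W1.
By R14 (it meets criterion S1, it is tagged Y1): it is classified as V.
By R15 (it is in category G1, it is tagged L): it is in category N1.
By R22 (it meets criterion T): it meets criterion X1.
By R25 (it satisfies condition D): it meets criterion T1.
By R26 (it is declined, it is from an existing customer): it has marker U.
By R29 (it satisfies condition E1, it is tagged L): it qualifies for the prime rate.
By R31 (it satisfies condition Y, it is conditionally approved): it satisfies condition Q1.
By R35 (it is in category P, it is in state H): it is classified as K1.
By R37 (it has a credit score above the threshold): it has complete documentation.
By R38 (it meets criterion T1): it is tagged U1.
By R1 (it is classified as V, it has complete documentation): it has a DTI below 40%.
By R6 (it has a DTI below 40%): it requires manual review.
By R9 (it meets criterion X1, it has marker F1, it is in category A1): it satisfies condition Z1.
By R11 (it is in category N1): it is classified as W.
By R13 (it is classified as K1, it satisfies condition Q1): it carries flag L1.
By R17 (it meets criterion W1, it has marker U): it is in category V2.
By R20 (it satisfies condition Z1, it is in category V2): it is in category S.
By R24 (it is in category S, it is tagged U1, it carries flag L1): it is in category G.
By R28 (it is tagged F, it qualifies for the prime rate): it carries flag N.
By R32 (it is classified as W, it has a prior default, it is in category P): it has verified income.
By R10 (it carries flag N, it is tagged L): it has attribute K.
By R21 (it has attribute K): it is classified as B.
By R30 (it requires manual review, it has verified income): it is classified as C1.
By R36 (it is in category G, it is classified as B): it is classified as Q.
By R2 (it is classified as C1): it is classified as J.
By R7 (it is classified as J, it is pre-approved): it has marker M1.
By R18 (it is classified as Q, it is in category X): it meets criterion P1.
By R23 (it has marker M1, it meets criterion P1): it exceeds the LTV cap.
By R12 (it exceeds the LTV cap, it is tagged L): it meets criterion M.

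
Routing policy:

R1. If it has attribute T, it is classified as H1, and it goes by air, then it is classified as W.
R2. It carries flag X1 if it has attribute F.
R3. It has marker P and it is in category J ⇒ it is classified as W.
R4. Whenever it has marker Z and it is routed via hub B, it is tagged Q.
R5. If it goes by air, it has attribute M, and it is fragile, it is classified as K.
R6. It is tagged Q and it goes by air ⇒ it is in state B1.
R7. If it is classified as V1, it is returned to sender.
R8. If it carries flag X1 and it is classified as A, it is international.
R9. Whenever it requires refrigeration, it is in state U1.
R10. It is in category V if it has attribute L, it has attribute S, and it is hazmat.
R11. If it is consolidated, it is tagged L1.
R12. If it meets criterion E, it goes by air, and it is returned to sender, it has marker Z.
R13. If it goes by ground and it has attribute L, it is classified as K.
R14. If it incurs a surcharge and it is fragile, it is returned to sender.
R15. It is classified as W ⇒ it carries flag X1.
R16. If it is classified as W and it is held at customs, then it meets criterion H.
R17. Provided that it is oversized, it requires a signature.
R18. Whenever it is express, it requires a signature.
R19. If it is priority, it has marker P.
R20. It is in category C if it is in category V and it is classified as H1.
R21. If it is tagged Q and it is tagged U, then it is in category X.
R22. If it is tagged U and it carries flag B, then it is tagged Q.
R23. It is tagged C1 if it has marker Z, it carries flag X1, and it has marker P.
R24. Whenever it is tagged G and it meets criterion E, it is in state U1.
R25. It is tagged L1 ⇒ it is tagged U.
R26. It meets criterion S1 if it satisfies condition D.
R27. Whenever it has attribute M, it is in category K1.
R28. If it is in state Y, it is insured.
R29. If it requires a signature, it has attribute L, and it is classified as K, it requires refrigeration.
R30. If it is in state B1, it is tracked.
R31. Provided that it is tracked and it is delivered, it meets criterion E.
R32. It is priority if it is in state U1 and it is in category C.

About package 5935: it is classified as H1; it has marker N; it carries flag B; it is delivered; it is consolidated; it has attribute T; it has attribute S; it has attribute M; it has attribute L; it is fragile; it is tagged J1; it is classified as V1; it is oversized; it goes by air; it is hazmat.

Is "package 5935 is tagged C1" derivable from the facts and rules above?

Yes

By R1 (it has attribute T, it is classified as H1, it goes by air): it is classified as W.
By R5 (it goes by air, it has attribute M, it is fragile): it is classified as K.
By R7 (it is classified as V1): it is returned to sender.
By R10 (it has attribute L, it has attribute S, it is hazmat): it is in category V.
By R11 (it is consolidated): it is tagged L1.
By R15 (it is classified as W): it carries flag X1.
By R17 (it is oversized): it requires a signature.
By R20 (it is in category V, it is classified as H1): it is in category C.
By R25 (it is tagged L1): it is tagged U.
By R29 (it requires a signature, it has attribute L, it is classified as K): it requires refrigeration.
By R9 (it requires refrigeration): it is in state U1.
By R22 (it is tagged U, it carries flag B): it is tagged Q.
By R32 (it is in state U1, it is in category C): it is priority.
By R6 (it is tagged Q, it goes by air): it is in state B1.
By R19 (it is priority): it has marker P.
By R30 (it is in state B1): it is tracked.
By R31 (it is tracked, it is delivered): it meets criterion E.
By R12 (it meets criterion E, it goes by air, it is returned to sender): it has marker Z.
By R23 (it has marker Z, it carries flag X1, it has marker P): it is tagged C1.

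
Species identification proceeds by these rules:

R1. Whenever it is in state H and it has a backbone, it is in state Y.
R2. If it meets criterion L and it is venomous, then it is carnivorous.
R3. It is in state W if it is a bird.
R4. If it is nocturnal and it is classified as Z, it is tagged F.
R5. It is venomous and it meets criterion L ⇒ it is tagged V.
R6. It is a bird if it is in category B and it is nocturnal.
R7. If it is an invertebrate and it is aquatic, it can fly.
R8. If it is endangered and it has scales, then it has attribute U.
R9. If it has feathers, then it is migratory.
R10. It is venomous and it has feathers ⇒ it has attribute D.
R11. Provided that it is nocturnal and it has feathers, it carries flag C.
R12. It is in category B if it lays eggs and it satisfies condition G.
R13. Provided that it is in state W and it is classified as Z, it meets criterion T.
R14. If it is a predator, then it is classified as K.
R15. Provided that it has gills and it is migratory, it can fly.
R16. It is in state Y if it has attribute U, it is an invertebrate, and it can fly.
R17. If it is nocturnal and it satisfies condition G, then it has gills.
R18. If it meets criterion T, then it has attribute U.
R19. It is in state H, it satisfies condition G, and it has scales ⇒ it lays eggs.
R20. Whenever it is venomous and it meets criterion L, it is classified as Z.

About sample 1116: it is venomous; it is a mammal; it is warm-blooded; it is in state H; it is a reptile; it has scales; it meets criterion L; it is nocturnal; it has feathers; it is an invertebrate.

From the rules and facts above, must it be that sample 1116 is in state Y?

No

Forward chaining from the given facts derives: is carnivorous, is tagged V, is migratory, has attribute D, carries flag C, is classified as Z, is tagged F.
Rules concluding "it is in state Y": R1 needs "it has a backbone"; R16 needs "it has attribute U" — none of these are established.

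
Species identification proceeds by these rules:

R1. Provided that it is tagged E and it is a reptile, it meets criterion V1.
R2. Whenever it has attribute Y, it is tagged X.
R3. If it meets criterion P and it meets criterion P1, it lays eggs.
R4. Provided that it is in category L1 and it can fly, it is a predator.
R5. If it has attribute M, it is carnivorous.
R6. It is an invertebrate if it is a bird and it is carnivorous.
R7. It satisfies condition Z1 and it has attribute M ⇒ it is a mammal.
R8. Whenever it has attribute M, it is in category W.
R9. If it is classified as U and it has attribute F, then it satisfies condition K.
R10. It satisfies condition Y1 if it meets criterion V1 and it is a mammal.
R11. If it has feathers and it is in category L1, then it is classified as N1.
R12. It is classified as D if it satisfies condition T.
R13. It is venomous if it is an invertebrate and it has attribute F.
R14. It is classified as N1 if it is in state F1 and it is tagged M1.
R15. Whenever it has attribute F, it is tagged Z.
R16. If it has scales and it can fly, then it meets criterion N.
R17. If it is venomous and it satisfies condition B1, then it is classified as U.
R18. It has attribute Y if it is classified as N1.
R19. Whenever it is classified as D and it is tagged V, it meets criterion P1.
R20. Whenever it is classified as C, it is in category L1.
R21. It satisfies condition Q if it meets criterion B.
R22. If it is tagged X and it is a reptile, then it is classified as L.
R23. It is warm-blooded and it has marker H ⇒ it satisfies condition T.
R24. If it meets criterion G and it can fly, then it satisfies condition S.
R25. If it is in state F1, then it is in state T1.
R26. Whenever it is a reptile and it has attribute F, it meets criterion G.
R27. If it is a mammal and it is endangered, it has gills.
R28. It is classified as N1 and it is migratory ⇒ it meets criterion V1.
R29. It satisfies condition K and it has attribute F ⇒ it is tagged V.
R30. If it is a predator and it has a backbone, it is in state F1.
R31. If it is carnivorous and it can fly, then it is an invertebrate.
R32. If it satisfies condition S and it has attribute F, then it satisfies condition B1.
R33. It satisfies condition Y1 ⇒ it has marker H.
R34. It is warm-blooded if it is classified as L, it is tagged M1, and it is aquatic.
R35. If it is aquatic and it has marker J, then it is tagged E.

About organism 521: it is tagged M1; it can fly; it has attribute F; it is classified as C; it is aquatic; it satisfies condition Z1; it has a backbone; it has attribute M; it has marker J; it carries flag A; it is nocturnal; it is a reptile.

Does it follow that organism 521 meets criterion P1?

By R5 (it has attribute M): it is carnivorous.
By R7 (it satisfies condition Z1, it has attribute M): it is a mammal.
By R20 (it is classified as C): it is in category L1.
By R26 (it is a reptile, it has attribute F): it meets criterion G.
By R31 (it is carnivorous, it can fly): it is an invertebrate.
By R35 (it is aquatic, it has marker J): it is tagged E.
By R1 (it is tagged E, it is a reptile): it meets criterion V1.
By R4 (it is in category L1, it can fly): it is a predator.
By R10 (it meets criterion V1, it is a mammal): it satisfies condition Y1.
By R13 (it is an invertebrate, it has attribute F): it is venomous.
By R24 (it meets criterion G, it can fly): it satisfies condition S.
By R30 (it is a predator, it has a backbone): it is in state F1.
By R32 (it satisfies condition S, it has attribute F): it satisfies condition B1.
By R33 (it satisfies condition Y1): it has marker H.
By R14 (it is in state F1, it is tagged M1): it is classified as N1.
By R17 (it is venomous, it satisfies condition B1): it is classified as U.
By R18 (it is classified as N1): it has attribute Y.
By R2 (it has attribute Y): it is tagged X.
By R9 (it is classified as U, it has attribute F): it satisfies condition K.
By R22 (it is tagged X, it is a reptile): it is classified as L.
By R29 (it satisfies condition K, it has attribute F): it is tagged V.
By R34 (it is classified as L, it is tagged M1, it is aquatic): it is warm-blooded.
By R23 (it is warm-blooded, it has marker H): it satisfies condition T.
By R12 (it satisfies condition T): it is classified as D.
By R19 (it is classified as D, it is tagged V): it meets criterion P1.

Yes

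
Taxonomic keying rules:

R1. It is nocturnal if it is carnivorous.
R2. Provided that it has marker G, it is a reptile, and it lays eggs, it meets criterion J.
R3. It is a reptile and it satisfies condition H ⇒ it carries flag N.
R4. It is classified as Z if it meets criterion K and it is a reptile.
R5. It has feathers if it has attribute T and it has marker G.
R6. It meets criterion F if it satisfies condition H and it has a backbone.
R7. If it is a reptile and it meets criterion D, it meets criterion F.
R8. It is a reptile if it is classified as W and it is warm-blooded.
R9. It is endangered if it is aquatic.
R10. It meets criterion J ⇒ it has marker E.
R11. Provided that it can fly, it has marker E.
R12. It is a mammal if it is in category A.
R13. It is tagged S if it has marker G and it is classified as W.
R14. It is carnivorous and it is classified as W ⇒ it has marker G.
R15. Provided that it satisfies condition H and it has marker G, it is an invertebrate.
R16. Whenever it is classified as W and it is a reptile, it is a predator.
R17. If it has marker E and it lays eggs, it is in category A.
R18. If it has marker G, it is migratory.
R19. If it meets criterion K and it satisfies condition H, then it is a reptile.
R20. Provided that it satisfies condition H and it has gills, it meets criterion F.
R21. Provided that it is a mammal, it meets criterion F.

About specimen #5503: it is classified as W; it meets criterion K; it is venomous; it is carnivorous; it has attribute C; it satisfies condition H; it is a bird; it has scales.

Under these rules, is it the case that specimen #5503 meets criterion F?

Forward chaining from the given facts derives: is nocturnal, has marker G, is an invertebrate, is migratory, is a reptile, carries flag N, is classified as Z, is tagged S, is a predator.
Rules concluding "it meets criterion F": R6 needs "it has a backbone"; R7 needs "it meets criterion D"; R20 needs "it has gills"; R21 needs "it is a mammal" — none of these are established.

No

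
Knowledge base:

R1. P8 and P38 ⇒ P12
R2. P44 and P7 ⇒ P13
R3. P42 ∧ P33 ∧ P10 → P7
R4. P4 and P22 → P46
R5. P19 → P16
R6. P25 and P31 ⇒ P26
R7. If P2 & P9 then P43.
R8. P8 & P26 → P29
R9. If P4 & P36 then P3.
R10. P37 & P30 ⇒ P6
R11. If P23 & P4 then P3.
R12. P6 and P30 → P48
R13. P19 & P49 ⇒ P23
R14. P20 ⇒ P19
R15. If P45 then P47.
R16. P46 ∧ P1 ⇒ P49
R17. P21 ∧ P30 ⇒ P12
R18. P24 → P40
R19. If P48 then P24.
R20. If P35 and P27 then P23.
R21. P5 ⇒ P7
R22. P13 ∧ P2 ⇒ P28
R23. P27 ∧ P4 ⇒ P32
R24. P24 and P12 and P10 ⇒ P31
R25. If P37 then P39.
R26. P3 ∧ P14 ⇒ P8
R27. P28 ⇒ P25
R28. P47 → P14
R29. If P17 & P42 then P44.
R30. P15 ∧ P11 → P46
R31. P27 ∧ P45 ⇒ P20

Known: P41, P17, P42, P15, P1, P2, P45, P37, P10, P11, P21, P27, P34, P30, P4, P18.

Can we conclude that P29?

Forward chaining from the given facts derives: P6, P48, P47, P12, P24, P32, P31, P39, P14, P44, P46, P20, P19, P49, P40, P16, P23, P3, P8.
The only rule concluding P29 is R8, which needs P26; that is never established.

No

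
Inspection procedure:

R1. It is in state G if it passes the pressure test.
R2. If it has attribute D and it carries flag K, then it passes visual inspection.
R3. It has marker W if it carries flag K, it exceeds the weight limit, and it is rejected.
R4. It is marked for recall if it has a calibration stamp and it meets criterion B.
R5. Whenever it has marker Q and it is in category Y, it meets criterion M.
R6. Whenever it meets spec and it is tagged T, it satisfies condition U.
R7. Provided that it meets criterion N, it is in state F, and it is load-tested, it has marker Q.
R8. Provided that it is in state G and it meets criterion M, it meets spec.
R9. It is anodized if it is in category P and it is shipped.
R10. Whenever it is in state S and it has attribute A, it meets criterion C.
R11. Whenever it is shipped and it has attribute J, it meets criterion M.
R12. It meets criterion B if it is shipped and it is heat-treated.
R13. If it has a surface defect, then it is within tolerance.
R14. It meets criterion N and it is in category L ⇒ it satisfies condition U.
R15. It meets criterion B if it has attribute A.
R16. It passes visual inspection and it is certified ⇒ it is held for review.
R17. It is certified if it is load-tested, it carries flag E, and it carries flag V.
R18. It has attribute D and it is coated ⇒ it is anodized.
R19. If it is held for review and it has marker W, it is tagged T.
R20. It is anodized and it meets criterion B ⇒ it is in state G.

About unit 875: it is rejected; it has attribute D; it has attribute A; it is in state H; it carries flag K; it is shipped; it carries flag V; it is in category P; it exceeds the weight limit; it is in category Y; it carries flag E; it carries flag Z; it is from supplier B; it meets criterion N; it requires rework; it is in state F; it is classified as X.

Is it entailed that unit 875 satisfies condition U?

Forward chaining from the given facts derives: passes visual inspection, has marker W, is anodized, meets criterion B, is in state G.
Rules concluding "it satisfies condition U": R6 needs "it meets spec"; R14 needs "it is in category L" — none of these are established.

No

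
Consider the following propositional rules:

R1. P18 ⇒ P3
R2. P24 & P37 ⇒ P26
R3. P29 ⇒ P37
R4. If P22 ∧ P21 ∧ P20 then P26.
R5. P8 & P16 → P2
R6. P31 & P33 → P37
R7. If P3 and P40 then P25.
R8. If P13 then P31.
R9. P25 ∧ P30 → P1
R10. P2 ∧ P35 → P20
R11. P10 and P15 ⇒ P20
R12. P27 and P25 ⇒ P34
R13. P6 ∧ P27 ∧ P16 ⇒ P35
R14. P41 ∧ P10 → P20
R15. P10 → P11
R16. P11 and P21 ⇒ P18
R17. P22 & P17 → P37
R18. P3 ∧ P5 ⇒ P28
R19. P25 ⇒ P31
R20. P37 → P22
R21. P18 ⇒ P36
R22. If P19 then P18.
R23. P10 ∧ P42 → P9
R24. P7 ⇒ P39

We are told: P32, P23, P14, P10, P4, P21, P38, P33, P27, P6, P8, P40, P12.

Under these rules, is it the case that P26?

No

Forward chaining from the given facts derives: P11, P18, P36, P3, P25, P34, P31, P37, P22.
Rules concluding P26: R2 needs P24; R4 needs P20 — none of these are established.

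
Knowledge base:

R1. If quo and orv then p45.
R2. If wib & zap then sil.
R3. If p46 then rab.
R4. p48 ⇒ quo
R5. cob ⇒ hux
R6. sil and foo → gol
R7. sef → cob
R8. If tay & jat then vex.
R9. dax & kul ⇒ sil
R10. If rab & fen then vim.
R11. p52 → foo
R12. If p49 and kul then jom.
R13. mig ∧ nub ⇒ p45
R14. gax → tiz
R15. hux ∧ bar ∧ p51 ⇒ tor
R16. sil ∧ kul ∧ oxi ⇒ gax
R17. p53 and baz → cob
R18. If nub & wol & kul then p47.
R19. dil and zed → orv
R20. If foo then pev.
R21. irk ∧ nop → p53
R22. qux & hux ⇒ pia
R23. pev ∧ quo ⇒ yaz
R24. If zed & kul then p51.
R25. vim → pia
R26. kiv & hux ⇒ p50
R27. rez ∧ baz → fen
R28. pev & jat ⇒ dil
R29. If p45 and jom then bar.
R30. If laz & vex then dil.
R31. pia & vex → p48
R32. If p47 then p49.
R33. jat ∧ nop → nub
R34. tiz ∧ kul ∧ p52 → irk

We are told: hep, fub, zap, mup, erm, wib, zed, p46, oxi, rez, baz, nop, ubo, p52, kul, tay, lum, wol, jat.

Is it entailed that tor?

Yes

sil  (by R2: wib, zap)
rab  (by R3: p46)
vex  (by R8: tay, jat)
foo  (by R11: p52)
gax  (by R16: sil, kul, oxi)
pev  (by R20: foo)
p51  (by R24: zed, kul)
fen  (by R27: rez, baz)
dil  (by R28: pev, jat)
nub  (by R33: jat, nop)
vim  (by R10: rab, fen)
tiz  (by R14: gax)
p47  (by R18: nub, wol, kul)
orv  (by R19: dil, zed)
pia  (by R25: vim)
p48  (by R31: pia, vex)
p49  (by R32: p47)
irk  (by R34: tiz, kul, p52)
quo  (by R4: p48)
jom  (by R12: p49, kul)
p53  (by R21: irk, nop)
p45  (by R1: quo, orv)
cob  (by R17: p53, baz)
bar  (by R29: p45, jom)
hux  (by R5: cob)
tor  (by R15: hux, bar, p51)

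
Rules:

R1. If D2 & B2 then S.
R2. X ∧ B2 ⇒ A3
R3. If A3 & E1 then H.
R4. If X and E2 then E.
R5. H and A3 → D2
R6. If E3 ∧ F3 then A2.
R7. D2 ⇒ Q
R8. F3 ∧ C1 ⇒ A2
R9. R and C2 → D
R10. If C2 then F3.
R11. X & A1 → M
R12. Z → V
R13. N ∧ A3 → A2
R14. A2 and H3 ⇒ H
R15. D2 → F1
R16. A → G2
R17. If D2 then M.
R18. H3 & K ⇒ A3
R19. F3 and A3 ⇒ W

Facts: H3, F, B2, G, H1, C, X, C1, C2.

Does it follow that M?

Yes

A3  (by R2: X, B2)
F3  (by R10: C2)
A2  (by R8: F3, C1)
H  (by R14: A2, H3)
D2  (by R5: H, A3)
M  (by R17: D2)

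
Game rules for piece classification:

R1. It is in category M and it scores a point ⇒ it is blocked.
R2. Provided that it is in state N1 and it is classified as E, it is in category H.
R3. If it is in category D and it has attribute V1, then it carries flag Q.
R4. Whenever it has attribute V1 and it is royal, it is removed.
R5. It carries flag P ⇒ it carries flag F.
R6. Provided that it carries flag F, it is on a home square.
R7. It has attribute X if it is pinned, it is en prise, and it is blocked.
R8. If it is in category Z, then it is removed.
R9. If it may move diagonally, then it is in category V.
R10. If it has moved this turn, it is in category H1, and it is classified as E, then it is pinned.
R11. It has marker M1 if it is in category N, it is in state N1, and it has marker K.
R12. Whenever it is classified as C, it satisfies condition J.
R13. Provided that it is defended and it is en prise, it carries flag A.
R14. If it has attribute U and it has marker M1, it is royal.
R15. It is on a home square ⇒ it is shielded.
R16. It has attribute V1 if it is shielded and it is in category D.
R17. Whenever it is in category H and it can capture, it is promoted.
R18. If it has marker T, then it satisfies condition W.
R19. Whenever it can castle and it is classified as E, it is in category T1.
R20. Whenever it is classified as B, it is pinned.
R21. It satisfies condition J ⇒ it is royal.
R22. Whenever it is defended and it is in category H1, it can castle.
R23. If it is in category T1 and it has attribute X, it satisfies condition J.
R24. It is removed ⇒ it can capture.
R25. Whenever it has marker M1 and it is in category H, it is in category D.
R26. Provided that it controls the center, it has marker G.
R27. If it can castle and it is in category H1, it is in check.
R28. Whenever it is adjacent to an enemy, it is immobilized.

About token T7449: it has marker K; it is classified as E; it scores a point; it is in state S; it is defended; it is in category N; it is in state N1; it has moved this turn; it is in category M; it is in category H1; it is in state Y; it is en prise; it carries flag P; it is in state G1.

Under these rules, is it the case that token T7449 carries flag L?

No

Forward chaining from the given facts derives: is blocked, is in category H, carries flag F, is on a home square, is pinned, has marker M1, carries flag A, is shielded, can castle, is in category D, is in check, has attribute X, has attribute V1, is in category T1, satisfies condition J, carries flag Q, is royal, is removed, can capture, is promoted.
No rule has "it carries flag L" as its conclusion, and it is not among the given facts.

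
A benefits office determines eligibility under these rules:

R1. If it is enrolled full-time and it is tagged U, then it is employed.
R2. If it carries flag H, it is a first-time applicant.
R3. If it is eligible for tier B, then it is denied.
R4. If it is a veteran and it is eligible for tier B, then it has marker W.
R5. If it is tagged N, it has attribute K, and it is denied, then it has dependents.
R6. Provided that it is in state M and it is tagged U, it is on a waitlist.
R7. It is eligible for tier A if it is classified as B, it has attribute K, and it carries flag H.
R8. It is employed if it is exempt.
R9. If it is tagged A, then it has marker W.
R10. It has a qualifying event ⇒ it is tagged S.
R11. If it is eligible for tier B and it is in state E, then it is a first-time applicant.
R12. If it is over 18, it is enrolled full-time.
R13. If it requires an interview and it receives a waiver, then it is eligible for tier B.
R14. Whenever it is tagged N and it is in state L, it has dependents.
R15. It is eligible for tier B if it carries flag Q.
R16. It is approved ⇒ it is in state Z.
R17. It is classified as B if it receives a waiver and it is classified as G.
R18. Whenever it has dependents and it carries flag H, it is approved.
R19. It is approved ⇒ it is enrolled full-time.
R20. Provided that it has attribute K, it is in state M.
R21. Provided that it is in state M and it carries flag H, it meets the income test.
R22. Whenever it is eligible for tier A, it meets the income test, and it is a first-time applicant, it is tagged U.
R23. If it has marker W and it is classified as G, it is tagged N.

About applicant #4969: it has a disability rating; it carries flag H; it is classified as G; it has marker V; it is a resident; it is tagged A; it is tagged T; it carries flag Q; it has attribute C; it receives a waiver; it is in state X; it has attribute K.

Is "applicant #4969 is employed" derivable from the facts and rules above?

Yes

By R2 (it carries flag H): it is a first-time applicant.
By R9 (it is tagged A): it has marker W.
By R15 (it carries flag Q): it is eligible for tier B.
By R17 (it receives a waiver, it is classified as G): it is classified as B.
By R20 (it has attribute K): it is in state M.
By R21 (it is in state M, it carries flag H): it meets the income test.
By R23 (it has marker W, it is classified as G): it is tagged N.
By R3 (it is eligible for tier B): it is denied.
By R5 (it is tagged N, it has attribute K, it is denied): it has dependents.
By R7 (it is classified as B, it has attribute K, it carries flag H): it is eligible for tier A.
By R18 (it has dependents, it carries flag H): it is approved.
By R19 (it is approved): it is enrolled full-time.
By R22 (it is eligible for tier A, it meets the income test, it is a first-time applicant): it is tagged U.
By R1 (it is enrolled full-time, it is tagged U): it is employed.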